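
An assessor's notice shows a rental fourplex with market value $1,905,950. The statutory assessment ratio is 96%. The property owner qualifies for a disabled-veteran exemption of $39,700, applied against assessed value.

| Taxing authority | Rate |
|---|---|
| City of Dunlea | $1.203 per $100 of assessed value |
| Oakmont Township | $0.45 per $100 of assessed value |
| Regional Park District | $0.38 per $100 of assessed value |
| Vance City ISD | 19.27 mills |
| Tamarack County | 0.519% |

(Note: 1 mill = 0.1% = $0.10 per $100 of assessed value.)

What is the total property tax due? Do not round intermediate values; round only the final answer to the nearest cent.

$80,174.64

Assessed value = $1,905,950 × 0.96 = $1,829,712
Taxable value = $1,829,712 − $39,700 = $1,790,012
City of Dunlea: $1,790,012 × 0.01203 = $21,533.84436
Oakmont Township: $1,790,012 × 0.0045 = $8,055.054
Regional Park District: $1,790,012 × 0.0038 = $6,802.0456
Vance City ISD: $1,790,012 × 0.01927 = $34,493.53124
Tamarack County: $1,790,012 × 0.00519 = $9,290.16228
Total = $80,174.63748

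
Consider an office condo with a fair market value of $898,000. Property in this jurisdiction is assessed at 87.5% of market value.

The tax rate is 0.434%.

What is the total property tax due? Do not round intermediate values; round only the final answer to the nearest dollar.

$3,410

Assessed value = $898,000 × 0.875 = $785,750
Tax = $785,750 × 0.00434 = $3,410.155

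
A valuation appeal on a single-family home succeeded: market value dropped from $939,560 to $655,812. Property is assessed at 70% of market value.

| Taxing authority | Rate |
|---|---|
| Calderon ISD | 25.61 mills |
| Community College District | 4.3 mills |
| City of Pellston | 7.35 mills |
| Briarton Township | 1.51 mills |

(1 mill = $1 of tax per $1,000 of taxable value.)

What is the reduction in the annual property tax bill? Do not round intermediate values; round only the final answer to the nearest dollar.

Old assessed value = $939,560 × 0.7 = $657,692
New assessed value = $655,812 × 0.7 = $459,068.4
Combined rate = 0.02561 + 0.0043 + 0.00735 + 0.00151 = 0.03877
Old tax = $657,692 × 0.03877 = $25,498.71884
New tax = $459,068.4 × 0.03877 = $17,798.081868
Reduction = $25,498.71884 − $17,798.081868 = $7,700.636972

$7,701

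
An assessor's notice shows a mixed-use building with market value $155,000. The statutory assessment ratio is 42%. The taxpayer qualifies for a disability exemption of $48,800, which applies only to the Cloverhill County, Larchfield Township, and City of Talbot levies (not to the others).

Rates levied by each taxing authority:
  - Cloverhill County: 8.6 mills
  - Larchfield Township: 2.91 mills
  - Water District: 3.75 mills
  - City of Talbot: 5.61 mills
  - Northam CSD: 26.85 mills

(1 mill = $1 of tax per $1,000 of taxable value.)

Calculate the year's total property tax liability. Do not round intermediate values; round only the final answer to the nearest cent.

Assessed value = $155,000 × 0.42 = $65,100
Cloverhill County: ($65,100 − $48,800) × 0.0086 = $16,300 × 0.0086 = $140.18
Larchfield Township: ($65,100 − $48,800) × 0.00291 = $16,300 × 0.00291 = $47.433
Water District: $65,100 × 0.00375 = $244.125
City of Talbot: ($65,100 − $48,800) × 0.00561 = $16,300 × 0.00561 = $91.443
Northam CSD: $65,100 × 0.02685 = $1,747.935
Total = $2,271.116

$2,271.12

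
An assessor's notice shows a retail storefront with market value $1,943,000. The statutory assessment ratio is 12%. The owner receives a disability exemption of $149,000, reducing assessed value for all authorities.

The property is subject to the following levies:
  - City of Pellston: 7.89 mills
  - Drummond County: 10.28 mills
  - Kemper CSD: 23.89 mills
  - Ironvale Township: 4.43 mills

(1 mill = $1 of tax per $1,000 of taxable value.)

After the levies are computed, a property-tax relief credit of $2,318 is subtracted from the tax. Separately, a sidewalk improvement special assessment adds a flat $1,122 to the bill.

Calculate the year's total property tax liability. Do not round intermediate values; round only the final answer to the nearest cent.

Assessed value = $1,943,000 × 0.12 = $233,160
Taxable value = $233,160 − $149,000 = $84,160
City of Pellston: $84,160 × 0.00789 = $664.0224
Drummond County: $84,160 × 0.01028 = $865.1648
Kemper CSD: $84,160 × 0.02389 = $2,010.5824
Ironvale Township: $84,160 × 0.00443 = $372.8288
Levies subtotal = $3,912.5984
After credit = $3,912.5984 − $2,318 = $1,594.5984
Total = $1,594.5984 + $1,122 = $2,716.5984

$2,716.60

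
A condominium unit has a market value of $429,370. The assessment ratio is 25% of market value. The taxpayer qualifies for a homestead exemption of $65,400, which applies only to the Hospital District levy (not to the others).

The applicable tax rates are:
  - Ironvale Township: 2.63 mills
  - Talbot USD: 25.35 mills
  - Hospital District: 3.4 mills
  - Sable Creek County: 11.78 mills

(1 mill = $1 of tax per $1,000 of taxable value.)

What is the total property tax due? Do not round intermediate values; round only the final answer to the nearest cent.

$4,410.54

Assessed value = $429,370 × 0.25 = $107,342.5
Ironvale Township: $107,342.5 × 0.00263 = $282.310775
Talbot USD: $107,342.5 × 0.02535 = $2,721.132375
Hospital District: ($107,342.5 − $65,400) × 0.0034 = $41,942.5 × 0.0034 = $142.6045
Sable Creek County: $107,342.5 × 0.01178 = $1,264.49465
Total = $4,410.5423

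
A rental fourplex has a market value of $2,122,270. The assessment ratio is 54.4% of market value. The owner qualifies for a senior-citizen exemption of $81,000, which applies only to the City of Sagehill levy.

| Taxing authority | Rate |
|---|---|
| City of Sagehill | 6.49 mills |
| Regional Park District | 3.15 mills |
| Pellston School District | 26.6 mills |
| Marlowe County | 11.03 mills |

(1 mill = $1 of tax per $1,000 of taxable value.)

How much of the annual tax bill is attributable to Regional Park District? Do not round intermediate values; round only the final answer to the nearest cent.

$3,636.72

Assessed value = $2,122,270 × 0.544 = $1,154,514.88
Regional Park District taxable value = $1,154,514.88 (exemption does not apply)
Regional Park District levy = $1,154,514.88 × 0.00315 = $3,636.721872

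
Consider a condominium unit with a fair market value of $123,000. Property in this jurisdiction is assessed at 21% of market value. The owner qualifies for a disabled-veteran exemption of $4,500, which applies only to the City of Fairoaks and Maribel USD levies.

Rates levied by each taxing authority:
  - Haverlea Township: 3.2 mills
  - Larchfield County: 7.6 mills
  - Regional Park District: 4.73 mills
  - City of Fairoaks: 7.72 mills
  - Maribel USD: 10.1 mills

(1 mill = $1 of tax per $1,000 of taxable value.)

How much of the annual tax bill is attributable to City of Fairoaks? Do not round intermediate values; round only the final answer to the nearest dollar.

Assessed value = $123,000 × 0.21 = $25,830
City of Fairoaks taxable value = $25,830 − $4,500 = $21,330
City of Fairoaks levy = $21,330 × 0.00772 = $164.6676

$165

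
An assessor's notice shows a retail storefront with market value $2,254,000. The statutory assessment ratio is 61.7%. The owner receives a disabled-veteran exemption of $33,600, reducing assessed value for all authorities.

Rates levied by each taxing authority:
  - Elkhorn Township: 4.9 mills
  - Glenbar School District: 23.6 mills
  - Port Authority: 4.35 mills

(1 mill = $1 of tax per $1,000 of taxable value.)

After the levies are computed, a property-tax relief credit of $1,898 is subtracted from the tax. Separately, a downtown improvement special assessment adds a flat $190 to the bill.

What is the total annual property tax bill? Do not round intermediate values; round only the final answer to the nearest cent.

Assessed value = $2,254,000 × 0.617 = $1,390,718
Taxable value = $1,390,718 − $33,600 = $1,357,118
Elkhorn Township: $1,357,118 × 0.0049 = $6,649.8782
Glenbar School District: $1,357,118 × 0.0236 = $32,027.9848
Port Authority: $1,357,118 × 0.00435 = $5,903.4633
Levies subtotal = $44,581.3263
After credit = $44,581.3263 − $1,898 = $42,683.3263
Total = $42,683.3263 + $190 = $42,873.3263

$42,873.33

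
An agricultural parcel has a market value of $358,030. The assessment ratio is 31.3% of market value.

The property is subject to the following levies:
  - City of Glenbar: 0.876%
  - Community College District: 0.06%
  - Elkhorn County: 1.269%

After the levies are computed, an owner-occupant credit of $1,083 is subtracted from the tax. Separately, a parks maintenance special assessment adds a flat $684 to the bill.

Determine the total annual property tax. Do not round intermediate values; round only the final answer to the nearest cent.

Assessed value = $358,030 × 0.313 = $112,063.39
City of Glenbar: $112,063.39 × 0.00876 = $981.6752964
Community College District: $112,063.39 × 0.0006 = $67.238034
Elkhorn County: $112,063.39 × 0.01269 = $1,422.0844191
Levies subtotal = $2,470.9977495
After credit = $2,470.9977495 − $1,083 = $1,387.9977495
Total = $1,387.9977495 + $684 = $2,071.9977495

$2,072.00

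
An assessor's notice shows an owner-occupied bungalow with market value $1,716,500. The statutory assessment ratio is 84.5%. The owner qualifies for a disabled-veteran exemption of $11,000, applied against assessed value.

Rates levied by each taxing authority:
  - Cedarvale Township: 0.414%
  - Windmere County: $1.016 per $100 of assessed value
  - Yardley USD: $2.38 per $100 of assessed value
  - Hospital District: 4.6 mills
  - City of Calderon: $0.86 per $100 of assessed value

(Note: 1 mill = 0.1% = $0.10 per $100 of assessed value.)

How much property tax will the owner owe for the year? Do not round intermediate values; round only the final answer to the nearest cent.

Assessed value = $1,716,500 × 0.845 = $1,450,442.5
Taxable value = $1,450,442.5 − $11,000 = $1,439,442.5
Cedarvale Township: $1,439,442.5 × 0.00414 = $5,959.29195
Windmere County: $1,439,442.5 × 0.01016 = $14,624.7358
Yardley USD: $1,439,442.5 × 0.0238 = $34,258.7315
Hospital District: $1,439,442.5 × 0.0046 = $6,621.4355
City of Calderon: $1,439,442.5 × 0.0086 = $12,379.2055
Total = $73,843.40025

$73,843.40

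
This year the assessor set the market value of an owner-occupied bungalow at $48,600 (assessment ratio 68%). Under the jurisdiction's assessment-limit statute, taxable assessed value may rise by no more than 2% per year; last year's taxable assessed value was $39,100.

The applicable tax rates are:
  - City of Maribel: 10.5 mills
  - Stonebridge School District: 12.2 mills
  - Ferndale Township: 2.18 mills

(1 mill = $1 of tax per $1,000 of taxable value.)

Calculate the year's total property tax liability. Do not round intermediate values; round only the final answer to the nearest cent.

$822.23

Uncapped assessed value = $48,600 × 0.68 = $33,048
Cap limit = $39,100 × 1.02 = $39,882
Taxable assessed value = min($33,048, $39,882) = $33,048 (cap does not bind)
City of Maribel: $33,048 × 0.0105 = $347.004
Stonebridge School District: $33,048 × 0.0122 = $403.1856
Ferndale Township: $33,048 × 0.00218 = $72.04464
Total = $822.23424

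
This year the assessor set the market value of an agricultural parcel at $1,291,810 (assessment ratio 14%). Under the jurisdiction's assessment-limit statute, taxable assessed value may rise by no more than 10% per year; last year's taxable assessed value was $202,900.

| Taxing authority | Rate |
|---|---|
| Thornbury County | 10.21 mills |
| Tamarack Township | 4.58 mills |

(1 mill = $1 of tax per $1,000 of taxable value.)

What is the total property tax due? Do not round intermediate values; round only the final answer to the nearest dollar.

$2,675

Uncapped assessed value = $1,291,810 × 0.14 = $180,853.4
Cap limit = $202,900 × 1.1 = $223,190
Taxable assessed value = min($180,853.4, $223,190) = $180,853.4 (cap does not bind)
Thornbury County: $180,853.4 × 0.01021 = $1,846.513214
Tamarack Township: $180,853.4 × 0.00458 = $828.308572
Total = $2,674.821786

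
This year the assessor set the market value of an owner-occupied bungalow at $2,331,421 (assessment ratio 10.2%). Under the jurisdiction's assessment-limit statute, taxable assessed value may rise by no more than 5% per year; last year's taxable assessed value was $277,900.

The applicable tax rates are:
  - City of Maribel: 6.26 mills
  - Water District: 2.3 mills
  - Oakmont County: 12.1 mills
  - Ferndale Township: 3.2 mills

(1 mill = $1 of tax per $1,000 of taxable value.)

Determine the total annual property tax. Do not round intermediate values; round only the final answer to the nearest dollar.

Uncapped assessed value = $2,331,421 × 0.102 = $237,804.942
Cap limit = $277,900 × 1.05 = $291,795
Taxable assessed value = min($237,804.942, $291,795) = $237,804.942 (cap does not bind)
City of Maribel: $237,804.942 × 0.00626 = $1,488.65893692
Water District: $237,804.942 × 0.0023 = $546.9513666
Oakmont County: $237,804.942 × 0.0121 = $2,877.4397982
Ferndale Township: $237,804.942 × 0.0032 = $760.9758144
Total = $5,674.02591612

$5,674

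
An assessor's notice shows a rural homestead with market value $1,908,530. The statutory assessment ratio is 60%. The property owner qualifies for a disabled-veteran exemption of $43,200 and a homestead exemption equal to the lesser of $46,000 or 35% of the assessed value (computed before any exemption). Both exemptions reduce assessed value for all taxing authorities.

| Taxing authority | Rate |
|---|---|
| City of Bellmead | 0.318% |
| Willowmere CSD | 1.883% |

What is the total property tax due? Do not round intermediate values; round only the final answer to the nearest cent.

Assessed value = $1,908,530 × 0.6 = $1,145,118
Homestead exemption = min($46,000, 35% × $1,145,118) = min($46,000, $400,791.3) = $46,000 (dollar cap binds)
Taxable value = $1,145,118 − $43,200 − $46,000 = $1,055,918
City of Bellmead: $1,055,918 × 0.00318 = $3,357.81924
Willowmere CSD: $1,055,918 × 0.01883 = $19,882.93594
Total = $23,240.75518

$23,240.76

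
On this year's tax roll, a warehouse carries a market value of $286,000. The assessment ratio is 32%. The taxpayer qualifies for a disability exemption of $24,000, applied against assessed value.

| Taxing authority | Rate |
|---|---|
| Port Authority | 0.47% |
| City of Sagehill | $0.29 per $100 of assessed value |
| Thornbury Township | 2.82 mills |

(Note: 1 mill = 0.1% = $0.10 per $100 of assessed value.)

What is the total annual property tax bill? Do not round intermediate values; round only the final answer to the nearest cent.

Assessed value = $286,000 × 0.32 = $91,520
Taxable value = $91,520 − $24,000 = $67,520
Port Authority: $67,520 × 0.0047 = $317.344
City of Sagehill: $67,520 × 0.0029 = $195.808
Thornbury Township: $67,520 × 0.00282 = $190.4064
Total = $703.5584

$703.56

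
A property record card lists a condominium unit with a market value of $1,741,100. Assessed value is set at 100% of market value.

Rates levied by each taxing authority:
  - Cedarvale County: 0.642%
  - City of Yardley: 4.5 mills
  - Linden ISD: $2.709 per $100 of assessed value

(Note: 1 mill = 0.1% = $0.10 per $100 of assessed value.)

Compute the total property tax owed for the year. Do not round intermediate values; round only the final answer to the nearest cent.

Assessed value = $1,741,100 × 1 = $1,741,100
Cedarvale County: $1,741,100 × 0.00642 = $11,177.862
City of Yardley: $1,741,100 × 0.0045 = $7,834.95
Linden ISD: $1,741,100 × 0.02709 = $47,166.399
Total = $66,179.211

$66,179.21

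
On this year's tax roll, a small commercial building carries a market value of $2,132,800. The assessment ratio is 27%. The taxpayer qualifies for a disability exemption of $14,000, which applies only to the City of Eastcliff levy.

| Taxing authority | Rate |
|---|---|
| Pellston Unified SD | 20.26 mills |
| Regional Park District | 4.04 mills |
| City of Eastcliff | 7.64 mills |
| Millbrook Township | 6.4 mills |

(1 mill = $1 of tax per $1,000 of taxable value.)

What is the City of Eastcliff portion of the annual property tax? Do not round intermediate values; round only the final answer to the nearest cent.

Assessed value = $2,132,800 × 0.27 = $575,856
City of Eastcliff taxable value = $575,856 − $14,000 = $561,856
City of Eastcliff levy = $561,856 × 0.00764 = $4,292.57984

$4,292.58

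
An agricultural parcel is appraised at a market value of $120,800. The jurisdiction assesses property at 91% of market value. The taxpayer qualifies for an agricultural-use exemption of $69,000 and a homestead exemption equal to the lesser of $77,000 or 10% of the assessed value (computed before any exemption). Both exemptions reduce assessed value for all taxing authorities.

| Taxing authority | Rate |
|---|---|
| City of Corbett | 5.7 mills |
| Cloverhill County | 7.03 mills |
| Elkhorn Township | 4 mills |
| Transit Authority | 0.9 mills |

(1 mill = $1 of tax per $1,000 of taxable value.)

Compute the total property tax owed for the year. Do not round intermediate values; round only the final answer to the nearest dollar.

Assessed value = $120,800 × 0.91 = $109,928
Homestead exemption = min($77,000, 10% × $109,928) = min($77,000, $10,992.8) = $10,992.8 (percentage binds)
Taxable value = $109,928 − $69,000 − $10,992.8 = $29,935.2
City of Corbett: $29,935.2 × 0.0057 = $170.63064
Cloverhill County: $29,935.2 × 0.00703 = $210.444456
Elkhorn Township: $29,935.2 × 0.004 = $119.7408
Transit Authority: $29,935.2 × 0.0009 = $26.94168
Total = $527.757576

$528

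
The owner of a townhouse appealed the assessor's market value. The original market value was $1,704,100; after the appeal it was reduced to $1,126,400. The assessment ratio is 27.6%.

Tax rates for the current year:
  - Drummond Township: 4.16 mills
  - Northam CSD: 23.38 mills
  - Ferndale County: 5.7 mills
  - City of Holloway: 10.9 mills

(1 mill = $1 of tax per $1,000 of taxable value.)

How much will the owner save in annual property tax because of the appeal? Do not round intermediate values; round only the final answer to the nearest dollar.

$7,038

Old assessed value = $1,704,100 × 0.276 = $470,331.6
New assessed value = $1,126,400 × 0.276 = $310,886.4
Combined rate = 0.00416 + 0.02338 + 0.0057 + 0.0109 = 0.04414
Old tax = $470,331.6 × 0.04414 = $20,760.436824
New tax = $310,886.4 × 0.04414 = $13,722.525696
Reduction = $20,760.436824 − $13,722.525696 = $7,037.911128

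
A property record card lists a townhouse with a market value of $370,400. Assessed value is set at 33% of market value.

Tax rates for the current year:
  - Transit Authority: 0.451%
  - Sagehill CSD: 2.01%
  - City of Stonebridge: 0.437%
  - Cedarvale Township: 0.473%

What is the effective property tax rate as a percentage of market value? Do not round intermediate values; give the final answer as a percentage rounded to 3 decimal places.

Assessed value = $370,400 × 0.33 = $122,232
Transit Authority: $122,232 × 0.00451 = $551.26632
Sagehill CSD: $122,232 × 0.0201 = $2,456.8632
City of Stonebridge: $122,232 × 0.00437 = $534.15384
Cedarvale Township: $122,232 × 0.00473 = $578.15736
Total tax = $4,120.44072
Effective rate = $4,120.44072 ÷ $370,400 = 1.112% of market value

1.112%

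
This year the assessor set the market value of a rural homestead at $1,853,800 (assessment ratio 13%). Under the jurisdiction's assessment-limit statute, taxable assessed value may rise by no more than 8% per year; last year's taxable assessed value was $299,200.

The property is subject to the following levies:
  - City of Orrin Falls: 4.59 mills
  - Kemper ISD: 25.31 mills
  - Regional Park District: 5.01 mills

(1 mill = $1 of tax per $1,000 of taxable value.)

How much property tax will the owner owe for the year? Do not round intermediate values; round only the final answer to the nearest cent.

Uncapped assessed value = $1,853,800 × 0.13 = $240,994
Cap limit = $299,200 × 1.08 = $323,136
Taxable assessed value = min($240,994, $323,136) = $240,994 (cap does not bind)
City of Orrin Falls: $240,994 × 0.00459 = $1,106.16246
Kemper ISD: $240,994 × 0.02531 = $6,099.55814
Regional Park District: $240,994 × 0.00501 = $1,207.37994
Total = $8,413.10054

$8,413.10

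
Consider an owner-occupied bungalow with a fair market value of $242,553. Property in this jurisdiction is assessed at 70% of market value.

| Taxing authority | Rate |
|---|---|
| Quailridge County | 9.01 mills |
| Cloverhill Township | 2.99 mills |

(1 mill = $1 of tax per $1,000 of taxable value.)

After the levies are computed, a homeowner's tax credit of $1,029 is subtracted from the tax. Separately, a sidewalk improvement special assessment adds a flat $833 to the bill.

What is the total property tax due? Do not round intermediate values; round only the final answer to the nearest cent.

Assessed value = $242,553 × 0.7 = $169,787.1
Quailridge County: $169,787.1 × 0.00901 = $1,529.781771
Cloverhill Township: $169,787.1 × 0.00299 = $507.663429
Levies subtotal = $2,037.4452
After credit = $2,037.4452 − $1,029 = $1,008.4452
Total = $1,008.4452 + $833 = $1,841.4452

$1,841.45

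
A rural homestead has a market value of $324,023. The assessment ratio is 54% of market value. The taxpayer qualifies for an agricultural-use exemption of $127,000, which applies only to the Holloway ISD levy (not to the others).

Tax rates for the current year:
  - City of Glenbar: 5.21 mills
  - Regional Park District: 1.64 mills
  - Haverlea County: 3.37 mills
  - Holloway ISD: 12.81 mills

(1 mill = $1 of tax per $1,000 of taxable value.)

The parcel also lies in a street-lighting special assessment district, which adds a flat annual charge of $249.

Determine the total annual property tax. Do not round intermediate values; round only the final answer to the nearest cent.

$2,651.74

Assessed value = $324,023 × 0.54 = $174,972.42
City of Glenbar: $174,972.42 × 0.00521 = $911.6063082
Regional Park District: $174,972.42 × 0.00164 = $286.9547688
Haverlea County: $174,972.42 × 0.00337 = $589.6570554
Holloway ISD: ($174,972.42 − $127,000) × 0.01281 = $47,972.42 × 0.01281 = $614.5267002
Levies subtotal = $2,402.7448326
Total = $2,402.7448326 + $249 = $2,651.7448326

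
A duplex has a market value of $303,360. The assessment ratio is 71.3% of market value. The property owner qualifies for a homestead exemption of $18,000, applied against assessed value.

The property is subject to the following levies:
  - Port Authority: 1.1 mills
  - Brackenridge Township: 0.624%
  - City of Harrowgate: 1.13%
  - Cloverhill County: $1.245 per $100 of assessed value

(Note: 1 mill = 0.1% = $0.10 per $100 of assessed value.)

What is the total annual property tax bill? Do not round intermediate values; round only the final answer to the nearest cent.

Assessed value = $303,360 × 0.713 = $216,295.68
Taxable value = $216,295.68 − $18,000 = $198,295.68
Port Authority: $198,295.68 × 0.0011 = $218.125248
Brackenridge Township: $198,295.68 × 0.00624 = $1,237.3650432
City of Harrowgate: $198,295.68 × 0.0113 = $2,240.741184
Cloverhill County: $198,295.68 × 0.01245 = $2,468.781216
Total = $6,165.0126912

$6,165.01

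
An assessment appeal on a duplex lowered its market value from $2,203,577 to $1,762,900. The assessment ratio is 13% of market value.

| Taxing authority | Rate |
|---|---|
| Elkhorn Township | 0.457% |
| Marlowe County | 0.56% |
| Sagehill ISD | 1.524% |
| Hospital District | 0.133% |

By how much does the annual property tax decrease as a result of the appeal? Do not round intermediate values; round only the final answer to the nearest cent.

Old assessed value = $2,203,577 × 0.13 = $286,465.01
New assessed value = $1,762,900 × 0.13 = $229,177
Combined rate = 0.00457 + 0.0056 + 0.01524 + 0.00133 = 0.02674
Old tax = $286,465.01 × 0.02674 = $7,660.0743674
New tax = $229,177 × 0.02674 = $6,128.19298
Reduction = $7,660.0743674 − $6,128.19298 = $1,531.8813874

$1,531.88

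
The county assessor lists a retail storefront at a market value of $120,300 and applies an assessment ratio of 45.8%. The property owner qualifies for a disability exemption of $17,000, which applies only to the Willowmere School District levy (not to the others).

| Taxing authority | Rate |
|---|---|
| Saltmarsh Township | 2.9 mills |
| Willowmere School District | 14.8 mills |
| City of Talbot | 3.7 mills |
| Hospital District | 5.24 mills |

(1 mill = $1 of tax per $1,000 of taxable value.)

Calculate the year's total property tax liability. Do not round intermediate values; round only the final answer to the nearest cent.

$1,216.19

Assessed value = $120,300 × 0.458 = $55,097.4
Saltmarsh Township: $55,097.4 × 0.0029 = $159.78246
Willowmere School District: ($55,097.4 − $17,000) × 0.0148 = $38,097.4 × 0.0148 = $563.84152
City of Talbot: $55,097.4 × 0.0037 = $203.86038
Hospital District: $55,097.4 × 0.00524 = $288.710376
Total = $1,216.194736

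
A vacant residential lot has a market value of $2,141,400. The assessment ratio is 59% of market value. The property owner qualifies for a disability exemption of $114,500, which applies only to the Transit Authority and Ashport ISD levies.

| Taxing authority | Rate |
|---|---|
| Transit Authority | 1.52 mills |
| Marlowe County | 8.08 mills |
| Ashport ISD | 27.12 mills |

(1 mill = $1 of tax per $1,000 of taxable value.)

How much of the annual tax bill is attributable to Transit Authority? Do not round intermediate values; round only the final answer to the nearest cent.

$1,746.37

Assessed value = $2,141,400 × 0.59 = $1,263,426
Transit Authority taxable value = $1,263,426 − $114,500 = $1,148,926
Transit Authority levy = $1,148,926 × 0.00152 = $1,746.36752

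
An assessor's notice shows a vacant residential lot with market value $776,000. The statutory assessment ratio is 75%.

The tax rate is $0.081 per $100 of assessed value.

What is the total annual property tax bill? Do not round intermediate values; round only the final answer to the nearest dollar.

$471

Assessed value = $776,000 × 0.75 = $582,000
Tax = $582,000 × 0.00081 = $471.42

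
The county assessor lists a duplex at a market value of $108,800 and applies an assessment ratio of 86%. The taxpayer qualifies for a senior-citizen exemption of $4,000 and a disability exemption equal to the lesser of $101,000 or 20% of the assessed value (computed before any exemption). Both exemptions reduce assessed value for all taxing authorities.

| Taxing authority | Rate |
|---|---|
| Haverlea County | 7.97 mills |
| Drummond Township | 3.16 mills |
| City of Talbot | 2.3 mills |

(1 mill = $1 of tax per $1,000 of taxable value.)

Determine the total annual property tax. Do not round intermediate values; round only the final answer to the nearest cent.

Assessed value = $108,800 × 0.86 = $93,568
Disability exemption = min($101,000, 20% × $93,568) = min($101,000, $18,713.6) = $18,713.6 (percentage binds)
Taxable value = $93,568 − $4,000 − $18,713.6 = $70,854.4
Haverlea County: $70,854.4 × 0.00797 = $564.709568
Drummond Township: $70,854.4 × 0.00316 = $223.899904
City of Talbot: $70,854.4 × 0.0023 = $162.96512
Total = $951.574592

$951.57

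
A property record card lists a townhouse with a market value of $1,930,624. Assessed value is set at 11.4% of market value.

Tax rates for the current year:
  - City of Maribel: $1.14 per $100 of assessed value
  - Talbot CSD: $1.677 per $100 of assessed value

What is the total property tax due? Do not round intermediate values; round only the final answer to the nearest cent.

$6,199.97

Assessed value = $1,930,624 × 0.114 = $220,091.136
City of Maribel: $220,091.136 × 0.0114 = $2,509.0389504
Talbot CSD: $220,091.136 × 0.01677 = $3,690.92835072
Total = $2,509.0389504 + $3,690.92835072 = $6,199.96730112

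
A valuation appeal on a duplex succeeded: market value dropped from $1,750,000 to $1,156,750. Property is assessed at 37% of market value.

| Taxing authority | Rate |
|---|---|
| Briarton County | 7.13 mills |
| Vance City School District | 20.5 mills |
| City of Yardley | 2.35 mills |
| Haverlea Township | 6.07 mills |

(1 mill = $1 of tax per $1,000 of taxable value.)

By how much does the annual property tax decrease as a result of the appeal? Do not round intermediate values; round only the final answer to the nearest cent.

Old assessed value = $1,750,000 × 0.37 = $647,500
New assessed value = $1,156,750 × 0.37 = $427,997.5
Combined rate = 0.00713 + 0.0205 + 0.00235 + 0.00607 = 0.03605
Old tax = $647,500 × 0.03605 = $23,342.375
New tax = $427,997.5 × 0.03605 = $15,429.309875
Reduction = $23,342.375 − $15,429.309875 = $7,913.065125

$7,913.07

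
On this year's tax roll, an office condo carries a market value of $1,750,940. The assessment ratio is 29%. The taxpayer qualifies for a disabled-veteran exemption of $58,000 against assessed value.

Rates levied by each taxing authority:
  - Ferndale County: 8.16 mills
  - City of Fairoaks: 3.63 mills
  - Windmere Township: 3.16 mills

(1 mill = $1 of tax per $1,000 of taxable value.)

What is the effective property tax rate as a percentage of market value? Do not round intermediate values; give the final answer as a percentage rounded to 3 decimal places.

Assessed value = $1,750,940 × 0.29 = $507,772.6
Taxable value = $507,772.6 − $58,000 = $449,772.6
Ferndale County: $449,772.6 × 0.00816 = $3,670.144416
City of Fairoaks: $449,772.6 × 0.00363 = $1,632.674538
Windmere Township: $449,772.6 × 0.00316 = $1,421.281416
Total tax = $6,724.10037
Effective rate = $6,724.10037 ÷ $1,750,940 = 0.384% of market value

0.384%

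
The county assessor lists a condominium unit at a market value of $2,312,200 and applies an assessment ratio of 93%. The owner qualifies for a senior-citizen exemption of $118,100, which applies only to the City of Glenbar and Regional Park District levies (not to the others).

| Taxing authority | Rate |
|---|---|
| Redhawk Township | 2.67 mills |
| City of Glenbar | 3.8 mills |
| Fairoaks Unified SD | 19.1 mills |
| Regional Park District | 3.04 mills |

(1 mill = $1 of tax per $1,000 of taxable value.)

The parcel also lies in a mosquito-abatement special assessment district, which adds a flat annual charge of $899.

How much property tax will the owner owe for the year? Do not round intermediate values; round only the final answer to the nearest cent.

Assessed value = $2,312,200 × 0.93 = $2,150,346
Redhawk Township: $2,150,346 × 0.00267 = $5,741.42382
City of Glenbar: ($2,150,346 − $118,100) × 0.0038 = $2,032,246 × 0.0038 = $7,722.5348
Fairoaks Unified SD: $2,150,346 × 0.0191 = $41,071.6086
Regional Park District: ($2,150,346 − $118,100) × 0.00304 = $2,032,246 × 0.00304 = $6,178.02784
Levies subtotal = $60,713.59506
Total = $60,713.59506 + $899 = $61,612.59506

$61,612.60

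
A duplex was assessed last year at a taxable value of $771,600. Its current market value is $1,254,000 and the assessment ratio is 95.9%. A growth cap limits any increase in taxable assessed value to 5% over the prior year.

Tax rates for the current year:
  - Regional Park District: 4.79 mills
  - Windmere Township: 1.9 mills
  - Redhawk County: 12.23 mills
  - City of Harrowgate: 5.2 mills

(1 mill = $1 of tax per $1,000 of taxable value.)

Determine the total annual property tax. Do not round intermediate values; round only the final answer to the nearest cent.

Uncapped assessed value = $1,254,000 × 0.959 = $1,202,586
Cap limit = $771,600 × 1.05 = $810,180
Taxable assessed value = min($1,202,586, $810,180) = $810,180 (cap binds)
Regional Park District: $810,180 × 0.00479 = $3,880.7622
Windmere Township: $810,180 × 0.0019 = $1,539.342
Redhawk County: $810,180 × 0.01223 = $9,908.5014
City of Harrowgate: $810,180 × 0.0052 = $4,212.936
Total = $19,541.5416

$19,541.54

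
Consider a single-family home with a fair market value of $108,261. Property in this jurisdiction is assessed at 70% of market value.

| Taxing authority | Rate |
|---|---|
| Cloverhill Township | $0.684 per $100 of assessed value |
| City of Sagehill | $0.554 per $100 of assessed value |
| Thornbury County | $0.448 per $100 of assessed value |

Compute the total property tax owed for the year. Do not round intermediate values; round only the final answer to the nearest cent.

Assessed value = $108,261 × 0.7 = $75,782.7
Cloverhill Township: $75,782.7 × 0.00684 = $518.353668
City of Sagehill: $75,782.7 × 0.00554 = $419.836158
Thornbury County: $75,782.7 × 0.00448 = $339.506496
Total = $518.353668 + $419.836158 + $339.506496 = $1,277.696322

$1,277.70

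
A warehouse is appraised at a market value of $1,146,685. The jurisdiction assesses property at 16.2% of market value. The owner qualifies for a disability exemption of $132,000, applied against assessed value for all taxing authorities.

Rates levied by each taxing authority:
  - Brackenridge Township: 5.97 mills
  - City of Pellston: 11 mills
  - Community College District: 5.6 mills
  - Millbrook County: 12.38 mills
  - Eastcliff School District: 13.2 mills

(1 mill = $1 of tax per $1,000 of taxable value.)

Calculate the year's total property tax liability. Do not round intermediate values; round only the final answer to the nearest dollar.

$2,589

Assessed value = $1,146,685 × 0.162 = $185,762.97
Taxable value = $185,762.97 − $132,000 = $53,762.97
Brackenridge Township: $53,762.97 × 0.00597 = $320.9649309
City of Pellston: $53,762.97 × 0.011 = $591.39267
Community College District: $53,762.97 × 0.0056 = $301.072632
Millbrook County: $53,762.97 × 0.01238 = $665.5855686
Eastcliff School District: $53,762.97 × 0.0132 = $709.671204
Total = $320.9649309 + $591.39267 + $301.072632 + $665.5855686 + $709.671204 = $2,588.6870055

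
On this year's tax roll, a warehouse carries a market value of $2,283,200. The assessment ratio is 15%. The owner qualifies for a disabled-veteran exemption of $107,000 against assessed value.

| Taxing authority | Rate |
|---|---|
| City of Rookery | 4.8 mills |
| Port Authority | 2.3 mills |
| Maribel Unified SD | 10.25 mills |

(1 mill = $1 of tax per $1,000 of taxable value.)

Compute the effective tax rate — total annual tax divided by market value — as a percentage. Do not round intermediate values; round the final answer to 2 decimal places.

0.18%

Assessed value = $2,283,200 × 0.15 = $342,480
Taxable value = $342,480 − $107,000 = $235,480
City of Rookery: $235,480 × 0.0048 = $1,130.304
Port Authority: $235,480 × 0.0023 = $541.604
Maribel Unified SD: $235,480 × 0.01025 = $2,413.67
Total tax = $4,085.578
Effective rate = $4,085.578 ÷ $2,283,200 = 0.18% of market value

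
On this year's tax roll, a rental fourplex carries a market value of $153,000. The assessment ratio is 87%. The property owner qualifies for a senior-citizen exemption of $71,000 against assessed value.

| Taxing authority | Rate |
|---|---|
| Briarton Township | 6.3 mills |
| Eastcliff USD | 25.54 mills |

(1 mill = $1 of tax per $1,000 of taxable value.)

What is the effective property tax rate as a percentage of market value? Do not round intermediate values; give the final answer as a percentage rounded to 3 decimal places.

1.293%

Assessed value = $153,000 × 0.87 = $133,110
Taxable value = $133,110 − $71,000 = $62,110
Briarton Township: $62,110 × 0.0063 = $391.293
Eastcliff USD: $62,110 × 0.02554 = $1,586.2894
Total tax = $1,977.5824
Effective rate = $1,977.5824 ÷ $153,000 = 1.293% of market value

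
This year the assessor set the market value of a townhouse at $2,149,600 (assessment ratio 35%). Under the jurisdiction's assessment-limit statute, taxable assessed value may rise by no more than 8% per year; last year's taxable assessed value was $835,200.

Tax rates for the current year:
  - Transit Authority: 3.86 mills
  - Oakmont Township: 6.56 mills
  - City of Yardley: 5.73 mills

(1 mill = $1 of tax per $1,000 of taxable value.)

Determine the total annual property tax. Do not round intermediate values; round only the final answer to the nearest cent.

$12,150.61

Uncapped assessed value = $2,149,600 × 0.35 = $752,360
Cap limit = $835,200 × 1.08 = $902,016
Taxable assessed value = min($752,360, $902,016) = $752,360 (cap does not bind)
Transit Authority: $752,360 × 0.00386 = $2,904.1096
Oakmont Township: $752,360 × 0.00656 = $4,935.4816
City of Yardley: $752,360 × 0.00573 = $4,311.0228
Total = $12,150.614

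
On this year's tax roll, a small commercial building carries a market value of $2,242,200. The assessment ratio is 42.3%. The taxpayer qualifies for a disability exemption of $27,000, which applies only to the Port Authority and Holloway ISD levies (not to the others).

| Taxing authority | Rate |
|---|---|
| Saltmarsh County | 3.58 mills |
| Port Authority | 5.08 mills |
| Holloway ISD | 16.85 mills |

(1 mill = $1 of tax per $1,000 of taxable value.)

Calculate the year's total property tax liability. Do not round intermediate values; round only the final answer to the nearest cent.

$23,602.86

Assessed value = $2,242,200 × 0.423 = $948,450.6
Saltmarsh County: $948,450.6 × 0.00358 = $3,395.453148
Port Authority: ($948,450.6 − $27,000) × 0.00508 = $921,450.6 × 0.00508 = $4,680.969048
Holloway ISD: ($948,450.6 − $27,000) × 0.01685 = $921,450.6 × 0.01685 = $15,526.44261
Total = $23,602.864806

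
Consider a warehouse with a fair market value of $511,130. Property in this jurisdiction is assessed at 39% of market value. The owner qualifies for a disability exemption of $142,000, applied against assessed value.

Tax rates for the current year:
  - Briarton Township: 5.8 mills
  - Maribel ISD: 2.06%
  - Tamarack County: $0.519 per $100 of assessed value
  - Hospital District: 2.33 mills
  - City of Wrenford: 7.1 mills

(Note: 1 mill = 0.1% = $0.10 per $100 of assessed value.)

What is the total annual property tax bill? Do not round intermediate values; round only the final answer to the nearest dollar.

$2,352

Assessed value = $511,130 × 0.39 = $199,340.7
Taxable value = $199,340.7 − $142,000 = $57,340.7
Briarton Township: $57,340.7 × 0.0058 = $332.57606
Maribel ISD: $57,340.7 × 0.0206 = $1,181.21842
Tamarack County: $57,340.7 × 0.00519 = $297.598233
Hospital District: $57,340.7 × 0.00233 = $133.603831
City of Wrenford: $57,340.7 × 0.0071 = $407.11897
Total = $2,352.115514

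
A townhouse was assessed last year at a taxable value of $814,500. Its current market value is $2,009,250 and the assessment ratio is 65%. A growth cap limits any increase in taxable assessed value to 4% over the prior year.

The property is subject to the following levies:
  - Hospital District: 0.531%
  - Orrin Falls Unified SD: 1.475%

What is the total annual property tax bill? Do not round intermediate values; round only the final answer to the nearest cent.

Uncapped assessed value = $2,009,250 × 0.65 = $1,306,012.5
Cap limit = $814,500 × 1.04 = $847,080
Taxable assessed value = min($1,306,012.5, $847,080) = $847,080 (cap binds)
Hospital District: $847,080 × 0.00531 = $4,497.9948
Orrin Falls Unified SD: $847,080 × 0.01475 = $12,494.43
Total = $16,992.4248

$16,992.42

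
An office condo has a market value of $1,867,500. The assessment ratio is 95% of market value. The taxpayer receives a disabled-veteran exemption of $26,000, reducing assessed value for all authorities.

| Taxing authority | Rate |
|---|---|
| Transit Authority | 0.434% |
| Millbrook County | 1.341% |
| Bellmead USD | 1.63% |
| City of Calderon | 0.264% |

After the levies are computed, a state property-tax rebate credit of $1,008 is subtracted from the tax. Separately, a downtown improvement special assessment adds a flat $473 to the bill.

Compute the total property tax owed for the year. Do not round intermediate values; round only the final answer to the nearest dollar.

Assessed value = $1,867,500 × 0.95 = $1,774,125
Taxable value = $1,774,125 − $26,000 = $1,748,125
Transit Authority: $1,748,125 × 0.00434 = $7,586.8625
Millbrook County: $1,748,125 × 0.01341 = $23,442.35625
Bellmead USD: $1,748,125 × 0.0163 = $28,494.4375
City of Calderon: $1,748,125 × 0.00264 = $4,615.05
Levies subtotal = $64,138.70625
After credit = $64,138.70625 − $1,008 = $63,130.70625
Total = $63,130.70625 + $473 = $63,603.70625

$63,604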